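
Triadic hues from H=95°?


Triadic: equally spaced at 120° intervals
H1 = 95°
H2 = (95 + 120) mod 360 = 215°
H3 = (95 + 240) mod 360 = 335°
Triadic = 95°, 215°, 335°


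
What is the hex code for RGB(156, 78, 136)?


R = 156 → 9C (hex)
G = 78 → 4E (hex)
B = 136 → 88 (hex)
Hex = #9C4E88


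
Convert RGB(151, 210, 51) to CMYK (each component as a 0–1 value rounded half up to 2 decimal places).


R'=151/255≈0.5922, G'=210/255≈0.8235, B'=51/255≈0.2000
K = 1 - max(R',G',B') = 1 - 210/255 = 45/255 = 0.17647… → 0.18
(1-R'-K)/(1-K) simplifies to (max-R)/max with max = 210:
C = (210-151)/210 = 59/210 = 0.28095… → 0.28
M = (210-210)/210 = 0/210 = 0 → 0.00
Y = (210-51)/210 = 159/210 = 0.75714… → 0.76
= CMYK(0.28, 0.00, 0.76, 0.18)


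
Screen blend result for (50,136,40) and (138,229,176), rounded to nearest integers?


Screen: C = 255 - (255-A)×(255-B)/255, rounded to nearest integer
R: 255 - (255-50)×(255-138)/255 = 255 - 23985/255 ≈ 255 - 94.059 = 160.941 → 161
G: 255 - (255-136)×(255-229)/255 = 255 - 3094/255 ≈ 255 - 12.133 = 242.867 → 243
B: 255 - (255-40)×(255-176)/255 = 255 - 16985/255 ≈ 255 - 66.608 = 188.392 → 188
= RGB(161, 243, 188)


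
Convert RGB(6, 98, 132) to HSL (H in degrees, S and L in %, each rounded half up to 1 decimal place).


Normalize: R'=6/255≈0.0235, G'=98/255≈0.3843, B'=132/255≈0.5176
Max=132/255, Min=6/255, Δ=Max-Min=126/255
L = (Max+Min)/2 = (132+6)/510 = 138/510 = 0.27058… → L = 27.1%
L ≤ 0.5 → S = Δ/(Max+Min) = 126/(132+6) = 126/138 = 0.91304… → S = 91.3%
(the 1/255 factors cancel in S and H, so raw channel differences can be used)
Max is B' → H = 60 × ((R-G)/Δ + 4) = 60 × ((6-98)/126 + 4)
  -92/126 + 4 = -0.7301… + 4 = 3.2698…
  H = 60 × 3.2698… = 196.190…° → H = 196.2°
= HSL(196.2°, 91.3%, 27.1%)


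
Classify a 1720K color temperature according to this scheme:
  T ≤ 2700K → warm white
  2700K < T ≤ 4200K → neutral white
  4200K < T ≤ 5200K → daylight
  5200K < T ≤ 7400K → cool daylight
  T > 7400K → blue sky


Temperature: 1720K
1720K ≤ 2700K → warm white
Classification: warm white


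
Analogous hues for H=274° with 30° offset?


Base hue: 274°
Left analog: (274 - 30) mod 360 = 244°
Right analog: (274 + 30) mod 360 = 304°
Analogous hues = 244° and 304°


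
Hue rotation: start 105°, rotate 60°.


New hue = (H + rotation) mod 360
New hue = (105 + 60) mod 360
= 165 mod 360
= 165°


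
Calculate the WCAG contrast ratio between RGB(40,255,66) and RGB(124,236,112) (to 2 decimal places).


Linearize each sRGB channel c=v/255: c/12.92 if c ≤ 0.04045 else ((c+0.055)/1.055)^2.4
L = 0.2126×R_lin + 0.7152×G_lin + 0.0722×B_lin
Color 1 (40,255,66):
  R=40: 40/255≈0.1569 > 0.04045 → ((0.1569+0.055)/1.055)^2.4 ≈ 0.02122
  G=255: 255/255≈1.0000 > 0.04045 → ((1.0000+0.055)/1.055)^2.4 ≈ 1.00000
  B=66: 66/255≈0.2588 > 0.04045 → ((0.2588+0.055)/1.055)^2.4 ≈ 0.05448
  L1 = 0.2126×0.02122 + 0.7152×1.00000 + 0.0722×0.05448 ≈ 0.72364
Color 2 (124,236,112):
  R=124: 124/255≈0.4863 > 0.04045 → ((0.4863+0.055)/1.055)^2.4 ≈ 0.20156
  G=236: 236/255≈0.9255 > 0.04045 → ((0.9255+0.055)/1.055)^2.4 ≈ 0.83880
  B=112: 112/255≈0.4392 > 0.04045 → ((0.4392+0.055)/1.055)^2.4 ≈ 0.16203
  L2 = 0.2126×0.20156 + 0.7152×0.83880 + 0.0722×0.16203 ≈ 0.65446
Lighter = 0.72364, Darker = 0.65446
Ratio = (L_lighter + 0.05) / (L_darker + 0.05)
Ratio = (0.72364 + 0.05) / (0.65446 + 0.05) = 0.77364 / 0.70446 ≈ 1.0982
Ratio ≈ 1.10:1


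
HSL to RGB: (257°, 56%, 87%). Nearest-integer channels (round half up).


H=257°, S=0.56, L=0.87
C = (1-|2L-1|)×S = (1-|0.74|)×0.56 = 0.1456
H' = H/60 = 257/60 ≈ 4.2833; X = C×(1-|H' mod 2 - 1|) ≈ 0.0413
m = L - C/2 = 0.87 - 0.0728 = 0.7972
Sector ⌊H'⌋ = 4 → (R',G',B') = (≈0.0413, 0.0, 0.1456)
RGB = ((R'+m)×255, (G'+m)×255, (B'+m)×255) = (213.8056, 203.286, 240.414)
Round half up → RGB(214, 203, 240)


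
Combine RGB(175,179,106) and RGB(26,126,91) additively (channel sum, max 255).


Additive: each channel = min(255, C₁+C₂)
R: 175+26 = 201 → 201
G: 179+126 = 305 → 255
B: 106+91 = 197 → 197
= RGB(201, 255, 197)


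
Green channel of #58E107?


Color: #58E107
R = 58 = 88
G = E1 = 225
B = 07 = 7
Green = 225


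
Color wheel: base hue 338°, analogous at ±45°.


Base hue: 338°
Left analog: (338 - 45) mod 360 = 293°
Right analog: (338 + 45) mod 360 = 23°
Analogous hues = 293° and 23°


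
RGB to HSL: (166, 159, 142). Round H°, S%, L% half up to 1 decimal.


Normalize: R'=166/255≈0.6510, G'=159/255≈0.6235, B'=142/255≈0.5569
Max=166/255, Min=142/255, Δ=Max-Min=24/255
L = (Max+Min)/2 = (166+142)/510 = 308/510 = 0.60392… → L = 60.4%
L > 0.5 → S = Δ/(2-Max-Min) = 24/(510-166-142) = 24/202 = 0.11881… → S = 11.9%
(the 1/255 factors cancel in S and H, so raw channel differences can be used)
Max is R' → H = 60 × (((G-B)/Δ) mod 6) = 60 × (((159-142)/24) mod 6)
  17/24 = 0.7083…
  H = 60 × 0.7083… = 42.5° → H = 42.5°
= HSL(42.5°, 11.9%, 60.4%)


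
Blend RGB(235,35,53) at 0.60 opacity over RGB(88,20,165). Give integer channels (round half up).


C = α×F + (1-α)×B, with 1-α = 0.40
R: 0.60×235 + 0.40×88 = 141.00 + 35.20 = 176.20 → 176
G: 0.60×35 + 0.40×20 = 21.00 + 8.00 = 29.00 → 29
B: 0.60×53 + 0.40×165 = 31.80 + 66.00 = 97.80 → 98
= RGB(176, 29, 98)


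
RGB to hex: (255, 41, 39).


R = 255 → FF (hex)
G = 41 → 29 (hex)
B = 39 → 27 (hex)
Hex = #FF2927


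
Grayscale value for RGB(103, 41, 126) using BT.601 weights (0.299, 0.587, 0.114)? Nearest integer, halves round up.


Gray = 0.299×R + 0.587×G + 0.114×B
Gray = 0.299×103 + 0.587×41 + 0.114×126
Gray = 30.797 + 24.067 + 14.364
Gray = 69.228 → round half up → 69
Gray = 69


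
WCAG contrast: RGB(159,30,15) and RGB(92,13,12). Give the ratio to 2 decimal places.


Linearize each sRGB channel c=v/255: c/12.92 if c ≤ 0.04045 else ((c+0.055)/1.055)^2.4
L = 0.2126×R_lin + 0.7152×G_lin + 0.0722×B_lin
Color 1 (159,30,15):
  R=159: 159/255≈0.6235 > 0.04045 → ((0.6235+0.055)/1.055)^2.4 ≈ 0.34670
  G=30: 30/255≈0.1176 > 0.04045 → ((0.1176+0.055)/1.055)^2.4 ≈ 0.01298
  B=15: 15/255≈0.0588 > 0.04045 → ((0.0588+0.055)/1.055)^2.4 ≈ 0.00478
  L1 = 0.2126×0.34670 + 0.7152×0.01298 + 0.0722×0.00478 ≈ 0.08334
Color 2 (92,13,12):
  R=92: 92/255≈0.3608 > 0.04045 → ((0.3608+0.055)/1.055)^2.4 ≈ 0.10702
  G=13: 13/255≈0.0510 > 0.04045 → ((0.0510+0.055)/1.055)^2.4 ≈ 0.00402
  B=12: 12/255≈0.0471 > 0.04045 → ((0.0471+0.055)/1.055)^2.4 ≈ 0.00368
  L2 = 0.2126×0.10702 + 0.7152×0.00402 + 0.0722×0.00368 ≈ 0.02590
Lighter = 0.08334, Darker = 0.02590
Ratio = (L_lighter + 0.05) / (L_darker + 0.05)
Ratio = (0.08334 + 0.05) / (0.02590 + 0.05) = 0.13334 / 0.07590 ≈ 1.7568
Ratio ≈ 1.76:1


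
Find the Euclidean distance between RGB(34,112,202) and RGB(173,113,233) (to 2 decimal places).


d = √[(R₁-R₂)² + (G₁-G₂)² + (B₁-B₂)²]
d = √[(34-173)² + (112-113)² + (202-233)²]
d = √[19321 + 1 + 961]
d = √20283
d ≈ 142.42


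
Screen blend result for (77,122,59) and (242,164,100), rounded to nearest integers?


Screen: C = 255 - (255-A)×(255-B)/255, rounded to nearest integer
R: 255 - (255-77)×(255-242)/255 = 255 - 2314/255 ≈ 255 - 9.075 = 245.925 → 246
G: 255 - (255-122)×(255-164)/255 = 255 - 12103/255 ≈ 255 - 47.463 = 207.537 → 208
B: 255 - (255-59)×(255-100)/255 = 255 - 30380/255 ≈ 255 - 119.137 = 135.863 → 136
= RGB(246, 208, 136)


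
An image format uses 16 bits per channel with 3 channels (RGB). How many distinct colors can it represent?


Total bits = 16 bits/channel × 3 channels = 48 bits
Distinct colors = 2^48
= 281,474,976,710,656 colors


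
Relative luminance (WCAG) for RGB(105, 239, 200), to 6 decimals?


Linearize each channel (sRGB transfer function): c = v/255; c_lin = c/12.92 if c ≤ 0.04045, else ((c+0.055)/1.055)^2.4
  R: 105/255 ≈ 0.411765 > 0.04045 → ((0.411765+0.055)/1.055)^2.4 ≈ 0.141263
  G: 239/255 ≈ 0.937255 > 0.04045 → ((0.937255+0.055)/1.055)^2.4 ≈ 0.863157
  B: 200/255 ≈ 0.784314 > 0.04045 → ((0.784314+0.055)/1.055)^2.4 ≈ 0.577580
R_lin = 0.141263, G_lin = 0.863157, B_lin = 0.577580
L = 0.2126×R + 0.7152×G + 0.0722×B
L = 0.2126×0.141263 + 0.7152×0.863157 + 0.0722×0.577580
L ≈ 0.689064


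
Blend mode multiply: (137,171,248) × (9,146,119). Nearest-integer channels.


Multiply: C = A×B/255, rounded to nearest integer
R: 137×9/255 = 1233/255 ≈ 4.835 → 5
G: 171×146/255 = 24966/255 ≈ 97.906 → 98
B: 248×119/255 = 29512/255 ≈ 115.733 → 116
= RGB(5, 98, 116)


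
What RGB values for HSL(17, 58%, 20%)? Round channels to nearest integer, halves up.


H=17°, S=0.58, L=0.20
C = (1-|2L-1|)×S = (1-|-0.60|)×0.58 = 0.232
H' = H/60 = 17/60 ≈ 0.2833; X = C×(1-|H' mod 2 - 1|) ≈ 0.0657
m = L - C/2 = 0.20 - 0.116 = 0.084
Sector ⌊H'⌋ = 0 → (R',G',B') = (0.232, ≈0.0657, 0.0)
RGB = ((R'+m)×255, (G'+m)×255, (B'+m)×255) = (80.58, 38.182, 21.42)
Round half up → RGB(81, 38, 21)


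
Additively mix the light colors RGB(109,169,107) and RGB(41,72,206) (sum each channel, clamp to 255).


Additive: each channel = min(255, C₁+C₂)
R: 109+41 = 150 → 150
G: 169+72 = 241 → 241
B: 107+206 = 313 → 255
= RGB(150, 241, 255)


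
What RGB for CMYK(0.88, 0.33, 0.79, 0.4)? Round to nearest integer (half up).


R = 255 × (1-C) × (1-K) = 255 × 0.12 × 0.60 = 18.36 → 18
G = 255 × (1-M) × (1-K) = 255 × 0.67 × 0.60 = 102.51 → 103
B = 255 × (1-Y) × (1-K) = 255 × 0.21 × 0.60 = 32.13 → 32
= RGB(18, 103, 32)


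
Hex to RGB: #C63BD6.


C6 → 198 (R)
3B → 59 (G)
D6 → 214 (B)
= RGB(198, 59, 214)


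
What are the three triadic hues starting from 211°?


Triadic: equally spaced at 120° intervals
H1 = 211°
H2 = (211 + 120) mod 360 = 331°
H3 = (211 + 240) mod 360 = 91°
Triadic = 211°, 331°, 91°


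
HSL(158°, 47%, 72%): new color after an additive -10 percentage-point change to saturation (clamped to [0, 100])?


Original S = 47%
Adjustment = -10 percentage points
New S = 47 + (-10) = 37
Clamp to [0, 100] → 37
= HSL(158°, 37%, 72%)


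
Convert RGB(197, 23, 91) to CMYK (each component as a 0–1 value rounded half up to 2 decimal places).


R'=197/255≈0.7725, G'=23/255≈0.0902, B'=91/255≈0.3569
K = 1 - max(R',G',B') = 1 - 197/255 = 58/255 = 0.22745… → 0.23
(1-R'-K)/(1-K) simplifies to (max-R)/max with max = 197:
C = (197-197)/197 = 0/197 = 0 → 0.00
M = (197-23)/197 = 174/197 = 0.88324… → 0.88
Y = (197-91)/197 = 106/197 = 0.53807… → 0.54
= CMYK(0.00, 0.88, 0.54, 0.23)


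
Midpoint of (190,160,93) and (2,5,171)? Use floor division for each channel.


Midpoint: each channel = ⌊(C₁+C₂)/2⌋
R: ⌊(190+2)/2⌋ = 96
G: ⌊(160+5)/2⌋ = 82
B: ⌊(93+171)/2⌋ = 132
= RGB(96, 82, 132)


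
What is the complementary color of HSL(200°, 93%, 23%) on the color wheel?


Complement = opposite side of color wheel = hue + 180°
H' = (200 + 180) mod 360 = 20°
S and L unchanged.
= HSL(20°, 93%, 23%)


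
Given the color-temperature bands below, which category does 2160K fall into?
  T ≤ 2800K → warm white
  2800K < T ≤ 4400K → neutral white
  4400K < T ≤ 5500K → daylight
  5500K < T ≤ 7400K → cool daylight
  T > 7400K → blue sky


Temperature: 2160K
2160K ≤ 2800K → warm white
Classification: warm white


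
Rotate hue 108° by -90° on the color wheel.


New hue = (H + rotation) mod 360
New hue = (108 -90) mod 360
= 18 mod 360
= 18°


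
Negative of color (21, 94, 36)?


Invert: (255-R, 255-G, 255-B)
R: 255-21 = 234
G: 255-94 = 161
B: 255-36 = 219
= RGB(234, 161, 219)


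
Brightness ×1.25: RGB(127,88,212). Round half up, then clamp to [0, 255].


Multiply each channel by 1.25, round half up, clamp to [0, 255]
R: 127×1.25 = 158.75 → round → 159
G: 88×1.25 = 110
B: 212×1.25 = 265 → clamp → 255
= RGB(159, 110, 255)


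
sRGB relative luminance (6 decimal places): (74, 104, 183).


Linearize each channel (sRGB transfer function): c = v/255; c_lin = c/12.92 if c ≤ 0.04045, else ((c+0.055)/1.055)^2.4
  R: 74/255 ≈ 0.290196 > 0.04045 → ((0.290196+0.055)/1.055)^2.4 ≈ 0.068478
  G: 104/255 ≈ 0.407843 > 0.04045 → ((0.407843+0.055)/1.055)^2.4 ≈ 0.138432
  B: 183/255 ≈ 0.717647 > 0.04045 → ((0.717647+0.055)/1.055)^2.4 ≈ 0.473531
R_lin = 0.068478, G_lin = 0.138432, B_lin = 0.473531
L = 0.2126×R + 0.7152×G + 0.0722×B
L = 0.2126×0.068478 + 0.7152×0.138432 + 0.0722×0.473531
L ≈ 0.147754


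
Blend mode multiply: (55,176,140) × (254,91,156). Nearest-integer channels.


Multiply: C = A×B/255, rounded to nearest integer
R: 55×254/255 = 13970/255 ≈ 54.784 → 55
G: 176×91/255 = 16016/255 ≈ 62.808 → 63
B: 140×156/255 = 21840/255 ≈ 85.647 → 86
= RGB(55, 63, 86)


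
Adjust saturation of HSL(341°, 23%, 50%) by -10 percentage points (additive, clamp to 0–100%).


Original S = 23%
Adjustment = -10 percentage points
New S = 23 + (-10) = 13
Clamp to [0, 100] → 13
= HSL(341°, 13%, 50%)


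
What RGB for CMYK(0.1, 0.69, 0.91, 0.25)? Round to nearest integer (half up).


R = 255 × (1-C) × (1-K) = 255 × 0.90 × 0.75 = 172.125 → 172
G = 255 × (1-M) × (1-K) = 255 × 0.31 × 0.75 = 59.2875 → 59
B = 255 × (1-Y) × (1-K) = 255 × 0.09 × 0.75 = 17.2125 → 17
= RGB(172, 59, 17)


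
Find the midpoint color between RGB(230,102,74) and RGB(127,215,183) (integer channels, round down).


Midpoint: each channel = ⌊(C₁+C₂)/2⌋
R: ⌊(230+127)/2⌋ = 178
G: ⌊(102+215)/2⌋ = 158
B: ⌊(74+183)/2⌋ = 128
= RGB(178, 158, 128)


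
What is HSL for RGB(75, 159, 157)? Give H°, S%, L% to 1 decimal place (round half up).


Normalize: R'=75/255≈0.2941, G'=159/255≈0.6235, B'=157/255≈0.6157
Max=159/255, Min=75/255, Δ=Max-Min=84/255
L = (Max+Min)/2 = (159+75)/510 = 234/510 = 0.45882… → L = 45.9%
L ≤ 0.5 → S = Δ/(Max+Min) = 84/(159+75) = 84/234 = 0.35897… → S = 35.9%
(the 1/255 factors cancel in S and H, so raw channel differences can be used)
Max is G' → H = 60 × ((B-R)/Δ + 2) = 60 × ((157-75)/84 + 2)
  82/84 + 2 = 0.9761… + 2 = 2.9761…
  H = 60 × 2.9761… = 178.571…° → H = 178.6°
= HSL(178.6°, 35.9%, 45.9%)


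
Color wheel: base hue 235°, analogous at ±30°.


Base hue: 235°
Left analog: (235 - 30) mod 360 = 205°
Right analog: (235 + 30) mod 360 = 265°
Analogous hues = 205° and 265°


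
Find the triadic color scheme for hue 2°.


Triadic: equally spaced at 120° intervals
H1 = 2°
H2 = (2 + 120) mod 360 = 122°
H3 = (2 + 240) mod 360 = 242°
Triadic = 2°, 122°, 242°


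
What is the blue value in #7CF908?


Color: #7CF908
R = 7C = 124
G = F9 = 249
B = 08 = 8
Blue = 8


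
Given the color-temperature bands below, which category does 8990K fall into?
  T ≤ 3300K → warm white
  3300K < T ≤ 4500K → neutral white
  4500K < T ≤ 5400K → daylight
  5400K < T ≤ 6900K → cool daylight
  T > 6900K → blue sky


Temperature: 8990K
8990K > 6900K → blue sky
Classification: blue sky


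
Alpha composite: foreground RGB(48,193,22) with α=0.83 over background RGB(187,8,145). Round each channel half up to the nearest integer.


C = α×F + (1-α)×B, with 1-α = 0.17
R: 0.83×48 + 0.17×187 = 39.84 + 31.79 = 71.63 → 72
G: 0.83×193 + 0.17×8 = 160.19 + 1.36 = 161.55 → 162
B: 0.83×22 + 0.17×145 = 18.26 + 24.65 = 42.91 → 43
= RGB(72, 162, 43)


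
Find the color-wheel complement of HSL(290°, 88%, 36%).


Complement = opposite side of color wheel = hue + 180°
H' = (290 + 180) mod 360 = 110°
S and L unchanged.
= HSL(110°, 88%, 36%)


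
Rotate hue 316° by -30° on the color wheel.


New hue = (H + rotation) mod 360
New hue = (316 -30) mod 360
= 286 mod 360
= 286°


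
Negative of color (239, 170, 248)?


Invert: (255-R, 255-G, 255-B)
R: 255-239 = 16
G: 255-170 = 85
B: 255-248 = 7
= RGB(16, 85, 7)


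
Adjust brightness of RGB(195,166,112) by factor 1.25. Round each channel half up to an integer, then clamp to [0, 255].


Multiply each channel by 1.25, round half up, clamp to [0, 255]
R: 195×1.25 = 243.75 → round → 244
G: 166×1.25 = 207.5 → round → 208
B: 112×1.25 = 140
= RGB(244, 208, 140)


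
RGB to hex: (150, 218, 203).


R = 150 → 96 (hex)
G = 218 → DA (hex)
B = 203 → CB (hex)
Hex = #96DACB


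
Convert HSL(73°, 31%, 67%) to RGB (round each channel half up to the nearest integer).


H=73°, S=0.31, L=0.67
C = (1-|2L-1|)×S = (1-|0.34|)×0.31 = 0.2046
H' = H/60 = 73/60 ≈ 1.2167; X = C×(1-|H' mod 2 - 1|) = 0.16027
m = L - C/2 = 0.67 - 0.1023 = 0.5677
Sector ⌊H'⌋ = 1 → (R',G',B') = (0.16027, 0.2046, 0.0)
RGB = ((R'+m)×255, (G'+m)×255, (B'+m)×255) = (185.63235, 196.9365, 144.7635)
Round half up → RGB(186, 197, 145)


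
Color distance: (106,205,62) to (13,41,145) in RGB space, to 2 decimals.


d = √[(R₁-R₂)² + (G₁-G₂)² + (B₁-B₂)²]
d = √[(106-13)² + (205-41)² + (62-145)²]
d = √[8649 + 26896 + 6889]
d = √42434
d ≈ 206.00


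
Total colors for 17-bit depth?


Colors = 2^bits = 2^17
= 131,072 colors


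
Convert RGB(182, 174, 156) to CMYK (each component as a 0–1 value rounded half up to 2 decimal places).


R'=182/255≈0.7137, G'=174/255≈0.6824, B'=156/255≈0.6118
K = 1 - max(R',G',B') = 1 - 182/255 = 73/255 = 0.28627… → 0.29
(1-R'-K)/(1-K) simplifies to (max-R)/max with max = 182:
C = (182-182)/182 = 0/182 = 0 → 0.00
M = (182-174)/182 = 8/182 = 0.04395… → 0.04
Y = (182-156)/182 = 26/182 = 0.14285… → 0.14
= CMYK(0.00, 0.04, 0.14, 0.29)


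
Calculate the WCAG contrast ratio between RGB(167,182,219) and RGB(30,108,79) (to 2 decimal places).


Linearize each sRGB channel c=v/255: c/12.92 if c ≤ 0.04045 else ((c+0.055)/1.055)^2.4
L = 0.2126×R_lin + 0.7152×G_lin + 0.0722×B_lin
Color 1 (167,182,219):
  R=167: 167/255≈0.6549 > 0.04045 → ((0.6549+0.055)/1.055)^2.4 ≈ 0.38643
  G=182: 182/255≈0.7137 > 0.04045 → ((0.7137+0.055)/1.055)^2.4 ≈ 0.46778
  B=219: 219/255≈0.8588 > 0.04045 → ((0.8588+0.055)/1.055)^2.4 ≈ 0.70838
  L1 = 0.2126×0.38643 + 0.7152×0.46778 + 0.0722×0.70838 ≈ 0.46786
Color 2 (30,108,79):
  R=30: 30/255≈0.1176 > 0.04045 → ((0.1176+0.055)/1.055)^2.4 ≈ 0.01298
  G=108: 108/255≈0.4235 > 0.04045 → ((0.4235+0.055)/1.055)^2.4 ≈ 0.14996
  B=79: 79/255≈0.3098 > 0.04045 → ((0.3098+0.055)/1.055)^2.4 ≈ 0.07819
  L2 = 0.2126×0.01298 + 0.7152×0.14996 + 0.0722×0.07819 ≈ 0.11566
Lighter = 0.46786, Darker = 0.11566
Ratio = (L_lighter + 0.05) / (L_darker + 0.05)
Ratio = (0.46786 + 0.05) / (0.11566 + 0.05) = 0.51786 / 0.16566 ≈ 3.1261
Ratio ≈ 3.13:1


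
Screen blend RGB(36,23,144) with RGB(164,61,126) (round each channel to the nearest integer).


Screen: C = 255 - (255-A)×(255-B)/255, rounded to nearest integer
R: 255 - (255-36)×(255-164)/255 = 255 - 19929/255 ≈ 255 - 78.153 = 176.847 → 177
G: 255 - (255-23)×(255-61)/255 = 255 - 45008/255 ≈ 255 - 176.502 = 78.498 → 78
B: 255 - (255-144)×(255-126)/255 = 255 - 14319/255 ≈ 255 - 56.153 = 198.847 → 199
= RGB(177, 78, 199)


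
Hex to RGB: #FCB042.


FC → 252 (R)
B0 → 176 (G)
42 → 66 (B)
= RGB(252, 176, 66)


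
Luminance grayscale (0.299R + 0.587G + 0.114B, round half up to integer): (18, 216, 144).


Gray = 0.299×R + 0.587×G + 0.114×B
Gray = 0.299×18 + 0.587×216 + 0.114×144
Gray = 5.382 + 126.792 + 16.416
Gray = 148.590 → round half up → 149
Gray = 149


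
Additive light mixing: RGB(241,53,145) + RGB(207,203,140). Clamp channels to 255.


Additive: each channel = min(255, C₁+C₂)
R: 241+207 = 448 → 255
G: 53+203 = 256 → 255
B: 145+140 = 285 → 255
= RGB(255, 255, 255)


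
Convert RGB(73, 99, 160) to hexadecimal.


R = 73 → 49 (hex)
G = 99 → 63 (hex)
B = 160 → A0 (hex)
Hex = #4963A0


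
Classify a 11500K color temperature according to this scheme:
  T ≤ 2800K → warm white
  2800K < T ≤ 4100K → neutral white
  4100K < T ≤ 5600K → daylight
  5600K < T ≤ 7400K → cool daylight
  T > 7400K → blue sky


Temperature: 11500K
11500K > 7400K → blue sky
Classification: blue sky


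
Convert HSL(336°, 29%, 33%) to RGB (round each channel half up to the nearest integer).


H=336°, S=0.29, L=0.33
C = (1-|2L-1|)×S = (1-|-0.34|)×0.29 = 0.1914
H' = H/60 = 336/60 ≈ 5.6000; X = C×(1-|H' mod 2 - 1|) = 0.07656
m = L - C/2 = 0.33 - 0.0957 = 0.2343
Sector ⌊H'⌋ = 5 → (R',G',B') = (0.1914, 0.0, 0.07656)
RGB = ((R'+m)×255, (G'+m)×255, (B'+m)×255) = (108.5535, 59.7465, 79.2693)
Round half up → RGB(109, 60, 79)


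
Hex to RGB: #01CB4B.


01 → 1 (R)
CB → 203 (G)
4B → 75 (B)
= RGB(1, 203, 75)


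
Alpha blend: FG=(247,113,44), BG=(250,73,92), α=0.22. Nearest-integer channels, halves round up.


C = α×F + (1-α)×B, with 1-α = 0.78
R: 0.22×247 + 0.78×250 = 54.34 + 195.00 = 249.34 → 249
G: 0.22×113 + 0.78×73 = 24.86 + 56.94 = 81.80 → 82
B: 0.22×44 + 0.78×92 = 9.68 + 71.76 = 81.44 → 81
= RGB(249, 82, 81)


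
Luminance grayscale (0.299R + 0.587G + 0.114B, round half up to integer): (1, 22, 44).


Gray = 0.299×R + 0.587×G + 0.114×B
Gray = 0.299×1 + 0.587×22 + 0.114×44
Gray = 0.299 + 12.914 + 5.016
Gray = 18.229 → round half up → 18
Gray = 18


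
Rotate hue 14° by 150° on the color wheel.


New hue = (H + rotation) mod 360
New hue = (14 + 150) mod 360
= 164 mod 360
= 164°


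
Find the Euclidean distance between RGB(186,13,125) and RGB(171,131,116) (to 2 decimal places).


d = √[(R₁-R₂)² + (G₁-G₂)² + (B₁-B₂)²]
d = √[(186-171)² + (13-131)² + (125-116)²]
d = √[225 + 13924 + 81]
d = √14230
d ≈ 119.29


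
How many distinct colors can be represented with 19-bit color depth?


Colors = 2^bits = 2^19
= 524,288 colors


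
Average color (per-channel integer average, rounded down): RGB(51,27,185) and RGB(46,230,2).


Midpoint: each channel = ⌊(C₁+C₂)/2⌋
R: ⌊(51+46)/2⌋ = 48
G: ⌊(27+230)/2⌋ = 128
B: ⌊(185+2)/2⌋ = 93
= RGB(48, 128, 93)


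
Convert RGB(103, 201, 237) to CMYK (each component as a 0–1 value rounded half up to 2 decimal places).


R'=103/255≈0.4039, G'=201/255≈0.7882, B'=237/255≈0.9294
K = 1 - max(R',G',B') = 1 - 237/255 = 18/255 = 0.07058… → 0.07
(1-R'-K)/(1-K) simplifies to (max-R)/max with max = 237:
C = (237-103)/237 = 134/237 = 0.56540… → 0.57
M = (237-201)/237 = 36/237 = 0.15189… → 0.15
Y = (237-237)/237 = 0/237 = 0 → 0.00
= CMYK(0.57, 0.15, 0.00, 0.07)


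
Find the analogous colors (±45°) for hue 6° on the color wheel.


Base hue: 6°
Left analog: (6 - 45) mod 360 = 321°
Right analog: (6 + 45) mod 360 = 51°
Analogous hues = 321° and 51°


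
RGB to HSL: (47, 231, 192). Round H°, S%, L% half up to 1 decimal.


Normalize: R'=47/255≈0.1843, G'=231/255≈0.9059, B'=192/255≈0.7529
Max=231/255, Min=47/255, Δ=Max-Min=184/255
L = (Max+Min)/2 = (231+47)/510 = 278/510 = 0.54509… → L = 54.5%
L > 0.5 → S = Δ/(2-Max-Min) = 184/(510-231-47) = 184/232 = 0.79310… → S = 79.3%
(the 1/255 factors cancel in S and H, so raw channel differences can be used)
Max is G' → H = 60 × ((B-R)/Δ + 2) = 60 × ((192-47)/184 + 2)
  145/184 + 2 = 0.7880… + 2 = 2.7880…
  H = 60 × 2.7880… = 167.282…° → H = 167.3°
= HSL(167.3°, 79.3%, 54.5%)


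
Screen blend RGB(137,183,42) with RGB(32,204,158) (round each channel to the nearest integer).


Screen: C = 255 - (255-A)×(255-B)/255, rounded to nearest integer
R: 255 - (255-137)×(255-32)/255 = 255 - 26314/255 ≈ 255 - 103.192 = 151.808 → 152
G: 255 - (255-183)×(255-204)/255 = 255 - 3672/255 ≈ 255 - 14.400 = 240.600 → 241
B: 255 - (255-42)×(255-158)/255 = 255 - 20661/255 ≈ 255 - 81.024 = 173.976 → 174
= RGB(152, 241, 174)


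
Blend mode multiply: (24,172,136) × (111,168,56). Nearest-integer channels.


Multiply: C = A×B/255, rounded to nearest integer
R: 24×111/255 = 2664/255 ≈ 10.447 → 10
G: 172×168/255 = 28896/255 ≈ 113.318 → 113
B: 136×56/255 = 7616/255 ≈ 29.867 → 30
= RGB(10, 113, 30)


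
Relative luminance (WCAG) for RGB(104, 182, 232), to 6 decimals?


Linearize each channel (sRGB transfer function): c = v/255; c_lin = c/12.92 if c ≤ 0.04045, else ((c+0.055)/1.055)^2.4
  R: 104/255 ≈ 0.407843 > 0.04045 → ((0.407843+0.055)/1.055)^2.4 ≈ 0.138432
  G: 182/255 ≈ 0.713725 > 0.04045 → ((0.713725+0.055)/1.055)^2.4 ≈ 0.467784
  B: 232/255 ≈ 0.909804 > 0.04045 → ((0.909804+0.055)/1.055)^2.4 ≈ 0.806952
R_lin = 0.138432, G_lin = 0.467784, B_lin = 0.806952
L = 0.2126×R + 0.7152×G + 0.0722×B
L = 0.2126×0.138432 + 0.7152×0.467784 + 0.0722×0.806952
L ≈ 0.422251


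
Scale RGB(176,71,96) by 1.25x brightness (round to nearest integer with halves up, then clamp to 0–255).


Multiply each channel by 1.25, round half up, clamp to [0, 255]
R: 176×1.25 = 220
G: 71×1.25 = 88.75 → round → 89
B: 96×1.25 = 120
= RGB(220, 89, 120)


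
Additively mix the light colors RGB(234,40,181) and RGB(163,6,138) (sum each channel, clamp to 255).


Additive: each channel = min(255, C₁+C₂)
R: 234+163 = 397 → 255
G: 40+6 = 46 → 46
B: 181+138 = 319 → 255
= RGB(255, 46, 255)


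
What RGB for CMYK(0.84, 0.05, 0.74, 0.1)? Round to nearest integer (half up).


R = 255 × (1-C) × (1-K) = 255 × 0.16 × 0.90 = 36.72 → 37
G = 255 × (1-M) × (1-K) = 255 × 0.95 × 0.90 = 218.025 → 218
B = 255 × (1-Y) × (1-K) = 255 × 0.26 × 0.90 = 59.67 → 60
= RGB(37, 218, 60)


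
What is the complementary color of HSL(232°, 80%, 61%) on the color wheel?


Complement = opposite side of color wheel = hue + 180°
H' = (232 + 180) mod 360 = 52°
S and L unchanged.
= HSL(52°, 80%, 61%)


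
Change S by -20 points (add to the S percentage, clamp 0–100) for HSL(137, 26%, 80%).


Original S = 26%
Adjustment = -20 percentage points
New S = 26 + (-20) = 6
Clamp to [0, 100] → 6
= HSL(137°, 6%, 80%)


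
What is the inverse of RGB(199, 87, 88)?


Invert: (255-R, 255-G, 255-B)
R: 255-199 = 56
G: 255-87 = 168
B: 255-88 = 167
= RGB(56, 168, 167)


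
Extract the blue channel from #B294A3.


Color: #B294A3
R = B2 = 178
G = 94 = 148
B = A3 = 163
Blue = 163


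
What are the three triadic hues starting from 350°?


Triadic: equally spaced at 120° intervals
H1 = 350°
H2 = (350 + 120) mod 360 = 110°
H3 = (350 + 240) mod 360 = 230°
Triadic = 350°, 110°, 230°


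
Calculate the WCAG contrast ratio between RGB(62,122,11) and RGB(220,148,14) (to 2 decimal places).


Linearize each sRGB channel c=v/255: c/12.92 if c ≤ 0.04045 else ((c+0.055)/1.055)^2.4
L = 0.2126×R_lin + 0.7152×G_lin + 0.0722×B_lin
Color 1 (62,122,11):
  R=62: 62/255≈0.2431 > 0.04045 → ((0.2431+0.055)/1.055)^2.4 ≈ 0.04817
  G=122: 122/255≈0.4784 > 0.04045 → ((0.4784+0.055)/1.055)^2.4 ≈ 0.19462
  B=11: 11/255≈0.0431 > 0.04045 → ((0.0431+0.055)/1.055)^2.4 ≈ 0.00335
  L1 = 0.2126×0.04817 + 0.7152×0.19462 + 0.0722×0.00335 ≈ 0.14967
Color 2 (220,148,14):
  R=220: 220/255≈0.8627 > 0.04045 → ((0.8627+0.055)/1.055)^2.4 ≈ 0.71569
  G=148: 148/255≈0.5804 > 0.04045 → ((0.5804+0.055)/1.055)^2.4 ≈ 0.29614
  B=14: 14/255≈0.0549 > 0.04045 → ((0.0549+0.055)/1.055)^2.4 ≈ 0.00439
  L2 = 0.2126×0.71569 + 0.7152×0.29614 + 0.0722×0.00439 ≈ 0.36427
Lighter = 0.36427, Darker = 0.14967
Ratio = (L_lighter + 0.05) / (L_darker + 0.05)
Ratio = (0.36427 + 0.05) / (0.14967 + 0.05) = 0.41427 / 0.19967 ≈ 2.0747
Ratio ≈ 2.07:1


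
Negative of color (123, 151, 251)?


Invert: (255-R, 255-G, 255-B)
R: 255-123 = 132
G: 255-151 = 104
B: 255-251 = 4
= RGB(132, 104, 4)


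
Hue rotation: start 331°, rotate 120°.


New hue = (H + rotation) mod 360
New hue = (331 + 120) mod 360
= 451 mod 360
= 91°


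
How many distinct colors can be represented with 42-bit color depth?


Colors = 2^bits = 2^42
= 4,398,046,511,104 colors


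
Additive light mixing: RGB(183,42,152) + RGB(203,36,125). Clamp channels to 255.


Additive: each channel = min(255, C₁+C₂)
R: 183+203 = 386 → 255
G: 42+36 = 78 → 78
B: 152+125 = 277 → 255
= RGB(255, 78, 255)


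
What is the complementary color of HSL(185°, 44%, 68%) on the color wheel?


Complement = opposite side of color wheel = hue + 180°
H' = (185 + 180) mod 360 = 5°
S and L unchanged.
= HSL(5°, 44%, 68%)


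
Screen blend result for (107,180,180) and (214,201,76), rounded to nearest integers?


Screen: C = 255 - (255-A)×(255-B)/255, rounded to nearest integer
R: 255 - (255-107)×(255-214)/255 = 255 - 6068/255 ≈ 255 - 23.796 = 231.204 → 231
G: 255 - (255-180)×(255-201)/255 = 255 - 4050/255 ≈ 255 - 15.882 = 239.118 → 239
B: 255 - (255-180)×(255-76)/255 = 255 - 13425/255 ≈ 255 - 52.647 = 202.353 → 202
= RGB(231, 239, 202)


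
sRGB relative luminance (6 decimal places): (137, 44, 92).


Linearize each channel (sRGB transfer function): c = v/255; c_lin = c/12.92 if c ≤ 0.04045, else ((c+0.055)/1.055)^2.4
  R: 137/255 ≈ 0.537255 > 0.04045 → ((0.537255+0.055)/1.055)^2.4 ≈ 0.250158
  G: 44/255 ≈ 0.172549 > 0.04045 → ((0.172549+0.055)/1.055)^2.4 ≈ 0.025187
  B: 92/255 ≈ 0.360784 > 0.04045 → ((0.360784+0.055)/1.055)^2.4 ≈ 0.107023
R_lin = 0.250158, G_lin = 0.025187, B_lin = 0.107023
L = 0.2126×R + 0.7152×G + 0.0722×B
L = 0.2126×0.250158 + 0.7152×0.025187 + 0.0722×0.107023
L ≈ 0.078924


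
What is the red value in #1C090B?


Color: #1C090B
R = 1C = 28
G = 09 = 9
B = 0B = 11
Red = 28


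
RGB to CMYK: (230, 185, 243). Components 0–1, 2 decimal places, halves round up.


R'=230/255≈0.9020, G'=185/255≈0.7255, B'=243/255≈0.9529
K = 1 - max(R',G',B') = 1 - 243/255 = 12/255 = 0.04705… → 0.05
(1-R'-K)/(1-K) simplifies to (max-R)/max with max = 243:
C = (243-230)/243 = 13/243 = 0.05349… → 0.05
M = (243-185)/243 = 58/243 = 0.23868… → 0.24
Y = (243-243)/243 = 0/243 = 0 → 0.00
= CMYK(0.05, 0.24, 0.00, 0.05)


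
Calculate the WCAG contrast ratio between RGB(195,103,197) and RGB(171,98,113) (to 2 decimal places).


Linearize each sRGB channel c=v/255: c/12.92 if c ≤ 0.04045 else ((c+0.055)/1.055)^2.4
L = 0.2126×R_lin + 0.7152×G_lin + 0.0722×B_lin
Color 1 (195,103,197):
  R=195: 195/255≈0.7647 > 0.04045 → ((0.7647+0.055)/1.055)^2.4 ≈ 0.54572
  G=103: 103/255≈0.4039 > 0.04045 → ((0.4039+0.055)/1.055)^2.4 ≈ 0.13563
  B=197: 197/255≈0.7725 > 0.04045 → ((0.7725+0.055)/1.055)^2.4 ≈ 0.55834
  L1 = 0.2126×0.54572 + 0.7152×0.13563 + 0.0722×0.55834 ≈ 0.25334
Color 2 (171,98,113):
  R=171: 171/255≈0.6706 > 0.04045 → ((0.6706+0.055)/1.055)^2.4 ≈ 0.40724
  G=98: 98/255≈0.3843 > 0.04045 → ((0.3843+0.055)/1.055)^2.4 ≈ 0.12214
  B=113: 113/255≈0.4431 > 0.04045 → ((0.4431+0.055)/1.055)^2.4 ≈ 0.16513
  L2 = 0.2126×0.40724 + 0.7152×0.12214 + 0.0722×0.16513 ≈ 0.18586
Lighter = 0.25334, Darker = 0.18586
Ratio = (L_lighter + 0.05) / (L_darker + 0.05)
Ratio = (0.25334 + 0.05) / (0.18586 + 0.05) = 0.30334 / 0.23586 ≈ 1.2861
Ratio ≈ 1.29:1


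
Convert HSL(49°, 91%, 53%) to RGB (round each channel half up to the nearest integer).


H=49°, S=0.91, L=0.53
C = (1-|2L-1|)×S = (1-|0.06|)×0.91 = 0.8554
H' = H/60 = 49/60 ≈ 0.8167; X = C×(1-|H' mod 2 - 1|) ≈ 0.6986
m = L - C/2 = 0.53 - 0.4277 = 0.1023
Sector ⌊H'⌋ = 0 → (R',G',B') = (0.8554, ≈0.6986, 0.0)
RGB = ((R'+m)×255, (G'+m)×255, (B'+m)×255) = (244.2135, 204.22355, 26.0865)
Round half up → RGB(244, 204, 26)


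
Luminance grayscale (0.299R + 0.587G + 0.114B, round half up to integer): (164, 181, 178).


Gray = 0.299×R + 0.587×G + 0.114×B
Gray = 0.299×164 + 0.587×181 + 0.114×178
Gray = 49.036 + 106.247 + 20.292
Gray = 175.575 → round half up → 176
Gray = 176


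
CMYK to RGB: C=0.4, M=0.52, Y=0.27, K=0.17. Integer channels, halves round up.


R = 255 × (1-C) × (1-K) = 255 × 0.60 × 0.83 = 126.99 → 127
G = 255 × (1-M) × (1-K) = 255 × 0.48 × 0.83 = 101.592 → 102
B = 255 × (1-Y) × (1-K) = 255 × 0.73 × 0.83 = 154.5045 → 155
= RGB(127, 102, 155)


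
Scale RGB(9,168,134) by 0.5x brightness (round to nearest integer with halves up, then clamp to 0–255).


Multiply each channel by 0.5, round half up, clamp to [0, 255]
R: 9×0.5 = 4.5 → round → 5
G: 168×0.5 = 84
B: 134×0.5 = 67
= RGB(5, 84, 67)


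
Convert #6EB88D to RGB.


6E → 110 (R)
B8 → 184 (G)
8D → 141 (B)
= RGB(110, 184, 141)


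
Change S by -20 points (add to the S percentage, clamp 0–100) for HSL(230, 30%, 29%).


Original S = 30%
Adjustment = -20 percentage points
New S = 30 + (-20) = 10
Clamp to [0, 100] → 10
= HSL(230°, 10%, 29%)


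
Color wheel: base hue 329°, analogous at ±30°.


Base hue: 329°
Left analog: (329 - 30) mod 360 = 299°
Right analog: (329 + 30) mod 360 = 359°
Analogous hues = 299° and 359°


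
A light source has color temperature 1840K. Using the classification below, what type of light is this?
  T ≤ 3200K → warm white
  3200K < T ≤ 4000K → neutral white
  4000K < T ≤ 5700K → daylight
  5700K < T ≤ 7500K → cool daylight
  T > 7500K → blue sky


Temperature: 1840K
1840K ≤ 3200K → warm white
Classification: warm white


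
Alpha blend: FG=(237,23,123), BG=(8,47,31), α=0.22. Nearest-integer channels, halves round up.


C = α×F + (1-α)×B, with 1-α = 0.78
R: 0.22×237 + 0.78×8 = 52.14 + 6.24 = 58.38 → 58
G: 0.22×23 + 0.78×47 = 5.06 + 36.66 = 41.72 → 42
B: 0.22×123 + 0.78×31 = 27.06 + 24.18 = 51.24 → 51
= RGB(58, 42, 51)


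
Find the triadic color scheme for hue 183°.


Triadic: equally spaced at 120° intervals
H1 = 183°
H2 = (183 + 120) mod 360 = 303°
H3 = (183 + 240) mod 360 = 63°
Triadic = 183°, 303°, 63°


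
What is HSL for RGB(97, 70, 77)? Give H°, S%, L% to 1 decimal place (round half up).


Normalize: R'=97/255≈0.3804, G'=70/255≈0.2745, B'=77/255≈0.3020
Max=97/255, Min=70/255, Δ=Max-Min=27/255
L = (Max+Min)/2 = (97+70)/510 = 167/510 = 0.32745… → L = 32.7%
L ≤ 0.5 → S = Δ/(Max+Min) = 27/(97+70) = 27/167 = 0.16167… → S = 16.2%
(the 1/255 factors cancel in S and H, so raw channel differences can be used)
Max is R' → H = 60 × (((G-B)/Δ) mod 6) = 60 × (((70-77)/27) mod 6)
  (-7)/27 = -0.2592…; negative, so add 6 → 5.7407…
  H = 60 × 5.7407… = 344.444…° → H = 344.4°
= HSL(344.4°, 16.2%, 32.7%)


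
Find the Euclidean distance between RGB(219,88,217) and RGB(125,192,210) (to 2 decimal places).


d = √[(R₁-R₂)² + (G₁-G₂)² + (B₁-B₂)²]
d = √[(219-125)² + (88-192)² + (217-210)²]
d = √[8836 + 10816 + 49]
d = √19701
d ≈ 140.36


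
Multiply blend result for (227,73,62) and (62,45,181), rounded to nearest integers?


Multiply: C = A×B/255, rounded to nearest integer
R: 227×62/255 = 14074/255 ≈ 55.192 → 55
G: 73×45/255 = 3285/255 ≈ 12.882 → 13
B: 62×181/255 = 11222/255 ≈ 44.008 → 44
= RGB(55, 13, 44)


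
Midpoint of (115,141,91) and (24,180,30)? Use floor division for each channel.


Midpoint: each channel = ⌊(C₁+C₂)/2⌋
R: ⌊(115+24)/2⌋ = 69
G: ⌊(141+180)/2⌋ = 160
B: ⌊(91+30)/2⌋ = 60
= RGB(69, 160, 60)


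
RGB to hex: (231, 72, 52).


R = 231 → E7 (hex)
G = 72 → 48 (hex)
B = 52 → 34 (hex)
Hex = #E74834


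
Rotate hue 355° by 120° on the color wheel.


New hue = (H + rotation) mod 360
New hue = (355 + 120) mod 360
= 475 mod 360
= 115°


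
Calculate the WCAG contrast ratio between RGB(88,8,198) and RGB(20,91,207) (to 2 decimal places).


Linearize each sRGB channel c=v/255: c/12.92 if c ≤ 0.04045 else ((c+0.055)/1.055)^2.4
L = 0.2126×R_lin + 0.7152×G_lin + 0.0722×B_lin
Color 1 (88,8,198):
  R=88: 88/255≈0.3451 > 0.04045 → ((0.3451+0.055)/1.055)^2.4 ≈ 0.09759
  G=8: 8/255≈0.0314 ≤ 0.04045 → 0.0314/12.92 ≈ 0.00243
  B=198: 198/255≈0.7765 > 0.04045 → ((0.7765+0.055)/1.055)^2.4 ≈ 0.56471
  L1 = 0.2126×0.09759 + 0.7152×0.00243 + 0.0722×0.56471 ≈ 0.06326
Color 2 (20,91,207):
  R=20: 20/255≈0.0784 > 0.04045 → ((0.0784+0.055)/1.055)^2.4 ≈ 0.00700
  G=91: 91/255≈0.3569 > 0.04045 → ((0.3569+0.055)/1.055)^2.4 ≈ 0.10462
  B=207: 207/255≈0.8118 > 0.04045 → ((0.8118+0.055)/1.055)^2.4 ≈ 0.62396
  L2 = 0.2126×0.00700 + 0.7152×0.10462 + 0.0722×0.62396 ≈ 0.12136
Lighter = 0.12136, Darker = 0.06326
Ratio = (L_lighter + 0.05) / (L_darker + 0.05)
Ratio = (0.12136 + 0.05) / (0.06326 + 0.05) = 0.17136 / 0.11326 ≈ 1.5130
Ratio ≈ 1.51:1


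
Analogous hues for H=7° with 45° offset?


Base hue: 7°
Left analog: (7 - 45) mod 360 = 322°
Right analog: (7 + 45) mod 360 = 52°
Analogous hues = 322° and 52°


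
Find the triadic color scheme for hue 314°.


Triadic: equally spaced at 120° intervals
H1 = 314°
H2 = (314 + 120) mod 360 = 74°
H3 = (314 + 240) mod 360 = 194°
Triadic = 314°, 74°, 194°


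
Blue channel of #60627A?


Color: #60627A
R = 60 = 96
G = 62 = 98
B = 7A = 122
Blue = 122


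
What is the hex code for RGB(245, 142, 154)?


R = 245 → F5 (hex)
G = 142 → 8E (hex)
B = 154 → 9A (hex)
Hex = #F58E9A


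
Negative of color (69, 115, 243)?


Invert: (255-R, 255-G, 255-B)
R: 255-69 = 186
G: 255-115 = 140
B: 255-243 = 12
= RGB(186, 140, 12)


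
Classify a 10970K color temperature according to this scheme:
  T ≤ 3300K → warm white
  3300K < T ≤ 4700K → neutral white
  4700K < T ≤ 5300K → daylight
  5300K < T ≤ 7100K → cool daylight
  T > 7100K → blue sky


Temperature: 10970K
10970K > 7100K → blue sky
Classification: blue sky


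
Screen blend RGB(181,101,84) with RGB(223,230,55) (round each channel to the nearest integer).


Screen: C = 255 - (255-A)×(255-B)/255, rounded to nearest integer
R: 255 - (255-181)×(255-223)/255 = 255 - 2368/255 ≈ 255 - 9.286 = 245.714 → 246
G: 255 - (255-101)×(255-230)/255 = 255 - 3850/255 ≈ 255 - 15.098 = 239.902 → 240
B: 255 - (255-84)×(255-55)/255 = 255 - 34200/255 ≈ 255 - 134.118 = 120.882 → 121
= RGB(246, 240, 121)


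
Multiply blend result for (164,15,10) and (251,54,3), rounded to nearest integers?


Multiply: C = A×B/255, rounded to nearest integer
R: 164×251/255 = 41164/255 ≈ 161.427 → 161
G: 15×54/255 = 810/255 ≈ 3.176 → 3
B: 10×3/255 = 30/255 ≈ 0.118 → 0
= RGB(161, 3, 0)


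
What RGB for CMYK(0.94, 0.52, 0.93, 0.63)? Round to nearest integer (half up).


R = 255 × (1-C) × (1-K) = 255 × 0.06 × 0.37 = 5.661 → 6
G = 255 × (1-M) × (1-K) = 255 × 0.48 × 0.37 = 45.288 → 45
B = 255 × (1-Y) × (1-K) = 255 × 0.07 × 0.37 = 6.6045 → 7
= RGB(6, 45, 7)


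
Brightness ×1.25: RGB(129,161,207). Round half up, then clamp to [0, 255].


Multiply each channel by 1.25, round half up, clamp to [0, 255]
R: 129×1.25 = 161.25 → round → 161
G: 161×1.25 = 201.25 → round → 201
B: 207×1.25 = 258.75 → round → 259 → clamp → 255
= RGB(161, 201, 255)


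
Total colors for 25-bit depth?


Colors = 2^bits = 2^25
= 33,554,432 colors


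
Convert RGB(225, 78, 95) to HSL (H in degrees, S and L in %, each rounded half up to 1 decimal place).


Normalize: R'=225/255≈0.8824, G'=78/255≈0.3059, B'=95/255≈0.3725
Max=225/255, Min=78/255, Δ=Max-Min=147/255
L = (Max+Min)/2 = (225+78)/510 = 303/510 = 0.59411… → L = 59.4%
L > 0.5 → S = Δ/(2-Max-Min) = 147/(510-225-78) = 147/207 = 0.71014… → S = 71.0%
(the 1/255 factors cancel in S and H, so raw channel differences can be used)
Max is R' → H = 60 × (((G-B)/Δ) mod 6) = 60 × (((78-95)/147) mod 6)
  (-17)/147 = -0.1156…; negative, so add 6 → 5.8843…
  H = 60 × 5.8843… = 353.061…° → H = 353.1°
= HSL(353.1°, 71.0%, 59.4%)


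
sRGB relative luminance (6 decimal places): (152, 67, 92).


Linearize each channel (sRGB transfer function): c = v/255; c_lin = c/12.92 if c ≤ 0.04045, else ((c+0.055)/1.055)^2.4
  R: 152/255 ≈ 0.596078 > 0.04045 → ((0.596078+0.055)/1.055)^2.4 ≈ 0.313989
  G: 67/255 ≈ 0.262745 > 0.04045 → ((0.262745+0.055)/1.055)^2.4 ≈ 0.056128
  B: 92/255 ≈ 0.360784 > 0.04045 → ((0.360784+0.055)/1.055)^2.4 ≈ 0.107023
R_lin = 0.313989, G_lin = 0.056128, B_lin = 0.107023
L = 0.2126×R + 0.7152×G + 0.0722×B
L = 0.2126×0.313989 + 0.7152×0.056128 + 0.0722×0.107023
L ≈ 0.114624
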